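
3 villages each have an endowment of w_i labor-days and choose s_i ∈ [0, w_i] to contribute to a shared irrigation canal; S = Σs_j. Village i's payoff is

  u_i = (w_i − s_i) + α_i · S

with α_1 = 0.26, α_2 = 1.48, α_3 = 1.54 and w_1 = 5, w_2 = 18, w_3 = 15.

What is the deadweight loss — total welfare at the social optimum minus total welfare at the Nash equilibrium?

11.4

∂u_i/∂s_i = α_i − 1, so village i contributes w_i if α_i > 1, else 0.
α_i > 1 for i ∈ {2, 3}; NE contributions (0, 18, 15), S = 33.
W^NE = Σw_i − S^NE + (Σα_i)·S^NE = 38 + 2.28·33 = 113.24.
Planner: ∂(Σu_j)/∂s_i = Σα_j − 1 = 2.28 > 0, so everyone contributes w_i; S^SO = 38, W^SO = 38 + 2.28·38 = 124.64.
Deadweight loss = 11.4.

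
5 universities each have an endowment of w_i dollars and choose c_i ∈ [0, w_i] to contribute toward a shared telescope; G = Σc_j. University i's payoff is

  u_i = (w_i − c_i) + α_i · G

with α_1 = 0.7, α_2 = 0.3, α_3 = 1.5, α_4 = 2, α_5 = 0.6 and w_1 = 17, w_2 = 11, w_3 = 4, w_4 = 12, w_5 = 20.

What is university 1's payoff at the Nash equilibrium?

∂u_i/∂c_i = α_i − 1, so university i contributes w_i if α_i > 1, else 0.
α_i > 1 for i ∈ {3, 4}; NE contributions (0, 0, 4, 12, 0), G = 16.
u_1 = (17 − 0) + 0.7·16 = 28.2.

28.2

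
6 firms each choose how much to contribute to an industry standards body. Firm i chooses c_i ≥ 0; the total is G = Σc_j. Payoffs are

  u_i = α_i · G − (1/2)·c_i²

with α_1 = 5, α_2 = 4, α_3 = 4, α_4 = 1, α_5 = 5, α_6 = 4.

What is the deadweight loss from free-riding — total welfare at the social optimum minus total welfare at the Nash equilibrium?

Firm i's FOC: ∂u_i/∂c_i = α_i − c_i = 0, so c_i* = α_i.
NE contributions = (5, 4, 4, 1, 5, 4); G = 23.
W^NE = (Σα)·G − ½Σα_i² = 23² − ½·99 = 479.5.
Planner sets c_i = Σα_j = 23 for every i, so G^SO = 6·23 = 138.
W^SO = (Σα)·G^SO − ½·6·(Σα)² = (6/2)·23² = 1587.
Deadweight loss = W^SO − W^NE = 1107.5.

1107.5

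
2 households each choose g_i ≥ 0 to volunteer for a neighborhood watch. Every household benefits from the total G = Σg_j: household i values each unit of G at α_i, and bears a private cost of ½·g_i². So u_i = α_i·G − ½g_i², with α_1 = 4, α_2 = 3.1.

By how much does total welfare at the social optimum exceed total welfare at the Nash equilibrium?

12.805

Household i's FOC: ∂u_i/∂g_i = α_i − g_i = 0, so g_i* = α_i.
NE contributions = (4, 3.1); G = 7.1.
W^NE = (Σα)·G − ½Σα_i² = 7.1² − ½·25.61 = 37.605.
Planner sets g_i = Σα_j = 7.1 for every i, so G^SO = 2·7.1 = 14.2.
W^SO = (Σα)·G^SO − ½·2·(Σα)² = (2/2)·7.1² = 50.41.
Deadweight loss = W^SO − W^NE = 12.805.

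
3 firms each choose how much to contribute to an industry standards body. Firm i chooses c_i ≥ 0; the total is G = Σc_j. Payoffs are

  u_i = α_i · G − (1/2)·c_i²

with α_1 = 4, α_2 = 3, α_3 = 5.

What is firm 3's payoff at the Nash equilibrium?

47.5

Firm i's FOC: ∂u_i/∂c_i = α_i − c_i = 0, so c_i* = α_i.
NE contributions = (4, 3, 5); G = 12.
u_3 = α_3·G − ½·(c_3)² = 5·12 − ½·5² = 47.5.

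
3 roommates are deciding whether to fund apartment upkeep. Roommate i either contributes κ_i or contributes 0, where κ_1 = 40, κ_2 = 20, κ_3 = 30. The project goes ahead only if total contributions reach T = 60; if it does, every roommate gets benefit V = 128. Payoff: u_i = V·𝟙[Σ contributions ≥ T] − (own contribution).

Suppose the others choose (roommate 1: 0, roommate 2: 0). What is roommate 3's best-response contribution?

0

Others' total = 0. Even contributing 30 gives 30 < 60: no benefit either way.
Best response: 0.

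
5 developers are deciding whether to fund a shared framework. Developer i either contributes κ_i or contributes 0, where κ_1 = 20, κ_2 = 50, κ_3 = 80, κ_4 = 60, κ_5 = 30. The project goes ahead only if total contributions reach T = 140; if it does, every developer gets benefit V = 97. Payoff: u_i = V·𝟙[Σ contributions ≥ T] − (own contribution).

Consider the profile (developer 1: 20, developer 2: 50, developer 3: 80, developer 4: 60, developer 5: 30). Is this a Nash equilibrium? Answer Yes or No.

No

Total = 240 ≥ 140: provided.
Developer 1 (pledges 20, payoff 77): dropping to 0 → total 220, payoff 97. Profitable deviation.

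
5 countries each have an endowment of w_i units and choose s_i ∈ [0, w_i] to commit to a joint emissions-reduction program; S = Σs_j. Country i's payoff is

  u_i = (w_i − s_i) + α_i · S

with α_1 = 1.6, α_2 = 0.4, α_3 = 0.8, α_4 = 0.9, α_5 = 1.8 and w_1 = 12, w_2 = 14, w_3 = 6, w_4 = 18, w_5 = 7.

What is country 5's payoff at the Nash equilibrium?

∂u_i/∂s_i = α_i − 1, so country i contributes w_i if α_i > 1, else 0.
α_i > 1 for i ∈ {1, 5}; NE contributions (12, 0, 0, 0, 7), S = 19.
u_5 = (7 − 7) + 1.8·19 = 34.2.

34.2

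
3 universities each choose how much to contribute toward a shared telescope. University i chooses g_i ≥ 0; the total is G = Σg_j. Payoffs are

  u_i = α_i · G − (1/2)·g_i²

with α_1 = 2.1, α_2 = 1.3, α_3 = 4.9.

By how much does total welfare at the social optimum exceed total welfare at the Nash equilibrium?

49.5

University i's FOC: ∂u_i/∂g_i = α_i − g_i = 0, so g_i* = α_i.
NE contributions = (2.1, 1.3, 4.9); G = 8.3.
W^NE = (Σα)·G − ½Σα_i² = 8.3² − ½·30.11 = 53.835.
Planner sets g_i = Σα_j = 8.3 for every i, so G^SO = 3·8.3 = 24.9.
W^SO = (Σα)·G^SO − ½·3·(Σα)² = (3/2)·8.3² = 103.335.
Deadweight loss = W^SO − W^NE = 49.5.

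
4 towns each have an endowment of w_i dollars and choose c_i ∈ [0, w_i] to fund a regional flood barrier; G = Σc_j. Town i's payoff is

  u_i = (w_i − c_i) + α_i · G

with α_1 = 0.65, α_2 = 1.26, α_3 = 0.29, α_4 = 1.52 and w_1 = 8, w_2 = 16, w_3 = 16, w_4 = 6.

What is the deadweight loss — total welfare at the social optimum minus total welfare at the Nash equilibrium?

∂u_i/∂c_i = α_i − 1, so town i contributes w_i if α_i > 1, else 0.
α_i > 1 for i ∈ {2, 4}; NE contributions (0, 16, 0, 6), G = 22.
W^NE = Σw_i − G^NE + (Σα_i)·G^NE = 46 + 2.72·22 = 105.84.
Planner: ∂(Σu_j)/∂c_i = Σα_j − 1 = 2.72 > 0, so everyone contributes w_i; G^SO = 46, W^SO = 46 + 2.72·46 = 171.12.
Deadweight loss = 65.28.

65.28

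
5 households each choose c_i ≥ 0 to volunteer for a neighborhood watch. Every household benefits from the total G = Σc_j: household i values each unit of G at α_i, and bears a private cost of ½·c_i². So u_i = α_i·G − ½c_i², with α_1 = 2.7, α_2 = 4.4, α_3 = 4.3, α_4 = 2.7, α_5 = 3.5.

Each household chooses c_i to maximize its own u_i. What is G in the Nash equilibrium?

17.6

Household i's FOC: ∂u_i/∂c_i = α_i − c_i = 0, so c_i* = α_i.
NE contributions = (2.7, 4.4, 4.3, 2.7, 3.5); G = 17.6.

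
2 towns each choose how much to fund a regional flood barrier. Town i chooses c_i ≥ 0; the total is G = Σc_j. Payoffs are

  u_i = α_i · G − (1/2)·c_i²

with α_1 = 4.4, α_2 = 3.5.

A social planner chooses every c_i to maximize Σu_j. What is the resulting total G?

Planner FOC: ∂(Σu_j)/∂c_i = (Σα_j) − c_i = 0, so c_i^SO = Σα_j = 7.9 for every i; G^SO = 15.8.

15.8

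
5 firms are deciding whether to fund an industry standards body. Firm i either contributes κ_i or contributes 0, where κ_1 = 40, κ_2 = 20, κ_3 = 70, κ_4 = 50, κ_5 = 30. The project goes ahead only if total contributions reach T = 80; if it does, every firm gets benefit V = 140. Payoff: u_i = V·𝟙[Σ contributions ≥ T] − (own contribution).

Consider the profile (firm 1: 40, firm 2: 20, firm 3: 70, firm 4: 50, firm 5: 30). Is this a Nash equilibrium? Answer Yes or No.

Total = 210 ≥ 80: provided.
Firm 1 (pledges 40, payoff 100): dropping to 0 → total 170, payoff 140. Profitable deviation.

No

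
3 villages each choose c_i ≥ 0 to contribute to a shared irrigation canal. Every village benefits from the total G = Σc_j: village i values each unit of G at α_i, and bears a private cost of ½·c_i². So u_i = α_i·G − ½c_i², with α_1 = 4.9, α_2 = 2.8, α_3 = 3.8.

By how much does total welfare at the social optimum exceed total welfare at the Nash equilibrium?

89.27

Village i's FOC: ∂u_i/∂c_i = α_i − c_i = 0, so c_i* = α_i.
NE contributions = (4.9, 2.8, 3.8); G = 11.5.
W^NE = (Σα)·G − ½Σα_i² = 11.5² − ½·46.29 = 109.105.
Planner sets c_i = Σα_j = 11.5 for every i, so G^SO = 3·11.5 = 34.5.
W^SO = (Σα)·G^SO − ½·3·(Σα)² = (3/2)·11.5² = 198.375.
Deadweight loss = W^SO − W^NE = 89.27.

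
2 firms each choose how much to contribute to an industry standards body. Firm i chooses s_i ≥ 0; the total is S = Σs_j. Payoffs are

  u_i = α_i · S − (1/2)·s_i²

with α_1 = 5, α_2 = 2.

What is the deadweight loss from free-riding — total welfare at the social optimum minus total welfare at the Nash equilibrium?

Firm i's FOC: ∂u_i/∂s_i = α_i − s_i = 0, so s_i* = α_i.
NE contributions = (5, 2); S = 7.
W^NE = (Σα)·S − ½Σα_i² = 7² − ½·29 = 34.5.
Planner sets s_i = Σα_j = 7 for every i, so S^SO = 2·7 = 14.
W^SO = (Σα)·S^SO − ½·2·(Σα)² = (2/2)·7² = 49.
Deadweight loss = W^SO − W^NE = 14.5.

14.5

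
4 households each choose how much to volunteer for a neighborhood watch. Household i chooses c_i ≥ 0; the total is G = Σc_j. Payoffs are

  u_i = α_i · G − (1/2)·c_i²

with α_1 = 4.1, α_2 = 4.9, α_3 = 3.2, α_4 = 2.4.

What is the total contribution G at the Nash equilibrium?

Household i's FOC: ∂u_i/∂c_i = α_i − c_i = 0, so c_i* = α_i.
NE contributions = (4.1, 4.9, 3.2, 2.4); G = 14.6.

14.6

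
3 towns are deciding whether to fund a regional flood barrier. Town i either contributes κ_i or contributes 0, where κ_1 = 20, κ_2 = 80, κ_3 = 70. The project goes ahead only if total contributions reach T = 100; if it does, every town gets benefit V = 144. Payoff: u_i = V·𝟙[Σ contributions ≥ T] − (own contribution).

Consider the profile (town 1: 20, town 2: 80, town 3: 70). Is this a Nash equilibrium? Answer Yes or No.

Total = 170 ≥ 100: provided.
Town 1 (pledges 20, payoff 124): dropping to 0 → total 150, payoff 144. Profitable deviation.

No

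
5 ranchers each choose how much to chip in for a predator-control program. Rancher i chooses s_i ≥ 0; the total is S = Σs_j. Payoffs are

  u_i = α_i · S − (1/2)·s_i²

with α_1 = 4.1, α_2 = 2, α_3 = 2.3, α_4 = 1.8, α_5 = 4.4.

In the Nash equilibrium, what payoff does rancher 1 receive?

51.455

Rancher i's FOC: ∂u_i/∂s_i = α_i − s_i = 0, so s_i* = α_i.
NE contributions = (4.1, 2, 2.3, 1.8, 4.4); S = 14.6.
u_1 = α_1·S − ½·(s_1)² = 4.1·14.6 − ½·4.1² = 51.455.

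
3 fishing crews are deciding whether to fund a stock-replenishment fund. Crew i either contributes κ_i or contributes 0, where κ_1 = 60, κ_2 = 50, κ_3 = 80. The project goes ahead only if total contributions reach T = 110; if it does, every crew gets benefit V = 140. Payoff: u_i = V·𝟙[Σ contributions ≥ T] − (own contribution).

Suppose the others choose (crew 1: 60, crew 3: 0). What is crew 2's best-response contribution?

50

Others' total = 60. Contributing 50 brings total to 110 ≥ 110: gain V − κ_2 = 90.
Best response: 50.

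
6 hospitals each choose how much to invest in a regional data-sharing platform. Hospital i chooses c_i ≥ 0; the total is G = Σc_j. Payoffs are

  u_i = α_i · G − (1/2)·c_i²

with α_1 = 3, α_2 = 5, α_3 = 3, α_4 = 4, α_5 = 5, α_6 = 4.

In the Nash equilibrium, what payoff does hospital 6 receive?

Hospital i's FOC: ∂u_i/∂c_i = α_i − c_i = 0, so c_i* = α_i.
NE contributions = (3, 5, 3, 4, 5, 4); G = 24.
u_6 = α_6·G − ½·(c_6)² = 4·24 − ½·4² = 88.

88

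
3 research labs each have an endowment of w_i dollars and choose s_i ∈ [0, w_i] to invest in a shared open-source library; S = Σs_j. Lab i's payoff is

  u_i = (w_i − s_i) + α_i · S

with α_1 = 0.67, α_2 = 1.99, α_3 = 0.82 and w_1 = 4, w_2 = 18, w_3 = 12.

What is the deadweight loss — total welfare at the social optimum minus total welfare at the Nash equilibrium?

39.68

∂u_i/∂s_i = α_i − 1, so lab i contributes w_i if α_i > 1, else 0.
α_i > 1 for i ∈ {2}; NE contributions (0, 18, 0), S = 18.
W^NE = Σw_i − S^NE + (Σα_i)·S^NE = 34 + 2.48·18 = 78.64.
Planner: ∂(Σu_j)/∂s_i = Σα_j − 1 = 2.48 > 0, so everyone contributes w_i; S^SO = 34, W^SO = 34 + 2.48·34 = 118.32.
Deadweight loss = 39.68.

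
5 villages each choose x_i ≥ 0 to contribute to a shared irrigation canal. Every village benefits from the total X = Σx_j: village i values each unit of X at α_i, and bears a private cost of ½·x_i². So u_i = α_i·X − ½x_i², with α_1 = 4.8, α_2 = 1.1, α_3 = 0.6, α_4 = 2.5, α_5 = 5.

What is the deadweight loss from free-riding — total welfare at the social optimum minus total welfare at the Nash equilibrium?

321.93

Village i's FOC: ∂u_i/∂x_i = α_i − x_i = 0, so x_i* = α_i.
NE contributions = (4.8, 1.1, 0.6, 2.5, 5); X = 14.
W^NE = (Σα)·X − ½Σα_i² = 14² − ½·55.86 = 168.07.
Planner sets x_i = Σα_j = 14 for every i, so X^SO = 5·14 = 70.
W^SO = (Σα)·X^SO − ½·5·(Σα)² = (5/2)·14² = 490.
Deadweight loss = W^SO − W^NE = 321.93.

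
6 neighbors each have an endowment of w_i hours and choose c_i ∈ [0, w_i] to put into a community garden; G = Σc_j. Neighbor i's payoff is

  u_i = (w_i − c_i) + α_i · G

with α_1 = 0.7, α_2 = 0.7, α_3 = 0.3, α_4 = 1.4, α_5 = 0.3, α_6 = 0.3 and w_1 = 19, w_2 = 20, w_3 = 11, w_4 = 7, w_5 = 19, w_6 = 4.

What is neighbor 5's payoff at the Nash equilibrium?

21.1

∂u_i/∂c_i = α_i − 1, so neighbor i contributes w_i if α_i > 1, else 0.
α_i > 1 for i ∈ {4}; NE contributions (0, 0, 0, 7, 0, 0), G = 7.
u_5 = (19 − 0) + 0.3·7 = 21.1.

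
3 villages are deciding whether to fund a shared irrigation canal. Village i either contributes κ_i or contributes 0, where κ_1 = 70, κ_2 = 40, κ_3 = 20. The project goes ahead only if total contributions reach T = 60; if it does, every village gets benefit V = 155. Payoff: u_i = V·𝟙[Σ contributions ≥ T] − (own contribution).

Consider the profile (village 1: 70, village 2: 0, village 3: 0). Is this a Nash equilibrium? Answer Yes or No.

Total = 70 ≥ 60: provided.
Village 1 (pledges 70, payoff 85): dropping to 0 → total 0, payoff 0. No gain.
Village 2 (pledges 0, payoff 155): pledging 40 → total 110, payoff 115. No gain.
Village 3 (pledges 0, payoff 155): pledging 20 → total 90, payoff 135. No gain.

Yes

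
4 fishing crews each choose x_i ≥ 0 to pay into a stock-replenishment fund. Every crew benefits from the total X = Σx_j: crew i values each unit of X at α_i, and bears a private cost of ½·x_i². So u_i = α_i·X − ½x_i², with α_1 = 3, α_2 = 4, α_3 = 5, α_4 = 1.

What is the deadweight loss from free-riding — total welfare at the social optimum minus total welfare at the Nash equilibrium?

Crew i's FOC: ∂u_i/∂x_i = α_i − x_i = 0, so x_i* = α_i.
NE contributions = (3, 4, 5, 1); X = 13.
W^NE = (Σα)·X − ½Σα_i² = 13² − ½·51 = 143.5.
Planner sets x_i = Σα_j = 13 for every i, so X^SO = 4·13 = 52.
W^SO = (Σα)·X^SO − ½·4·(Σα)² = (4/2)·13² = 338.
Deadweight loss = W^SO − W^NE = 194.5.

194.5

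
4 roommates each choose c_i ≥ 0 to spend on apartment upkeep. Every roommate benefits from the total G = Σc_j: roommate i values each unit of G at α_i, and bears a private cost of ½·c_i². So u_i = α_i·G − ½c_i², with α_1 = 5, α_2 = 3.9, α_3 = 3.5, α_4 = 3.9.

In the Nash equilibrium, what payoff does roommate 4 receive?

Roommate i's FOC: ∂u_i/∂c_i = α_i − c_i = 0, so c_i* = α_i.
NE contributions = (5, 3.9, 3.5, 3.9); G = 16.3.
u_4 = α_4·G − ½·(c_4)² = 3.9·16.3 − ½·3.9² = 55.965.

55.965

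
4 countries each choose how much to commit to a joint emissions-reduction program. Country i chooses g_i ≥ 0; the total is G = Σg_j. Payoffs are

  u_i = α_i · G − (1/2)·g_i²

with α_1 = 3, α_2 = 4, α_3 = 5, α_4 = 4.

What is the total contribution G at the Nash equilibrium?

16

Country i's FOC: ∂u_i/∂g_i = α_i − g_i = 0, so g_i* = α_i.
NE contributions = (3, 4, 5, 4); G = 16.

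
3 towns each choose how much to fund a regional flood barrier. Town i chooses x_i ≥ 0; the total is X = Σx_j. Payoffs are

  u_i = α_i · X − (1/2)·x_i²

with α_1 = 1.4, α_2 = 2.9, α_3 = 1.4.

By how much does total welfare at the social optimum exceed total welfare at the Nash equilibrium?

Town i's FOC: ∂u_i/∂x_i = α_i − x_i = 0, so x_i* = α_i.
NE contributions = (1.4, 2.9, 1.4); X = 5.7.
W^NE = (Σα)·X − ½Σα_i² = 5.7² − ½·12.33 = 26.325.
Planner sets x_i = Σα_j = 5.7 for every i, so X^SO = 3·5.7 = 17.1.
W^SO = (Σα)·X^SO − ½·3·(Σα)² = (3/2)·5.7² = 48.735.
Deadweight loss = W^SO − W^NE = 22.41.

22.41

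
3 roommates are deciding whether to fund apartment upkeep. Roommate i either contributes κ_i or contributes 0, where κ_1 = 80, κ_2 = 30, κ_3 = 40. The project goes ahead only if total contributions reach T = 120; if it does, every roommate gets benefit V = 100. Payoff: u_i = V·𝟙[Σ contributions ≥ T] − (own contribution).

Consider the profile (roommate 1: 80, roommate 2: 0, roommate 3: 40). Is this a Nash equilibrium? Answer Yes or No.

Yes

Total = 120 ≥ 120: provided.
Roommate 1 (pledges 80, payoff 20): dropping to 0 → total 40, payoff 0. No gain.
Roommate 2 (pledges 0, payoff 100): pledging 30 → total 150, payoff 70. No gain.
Roommate 3 (pledges 40, payoff 60): dropping to 0 → total 80, payoff 0. No gain.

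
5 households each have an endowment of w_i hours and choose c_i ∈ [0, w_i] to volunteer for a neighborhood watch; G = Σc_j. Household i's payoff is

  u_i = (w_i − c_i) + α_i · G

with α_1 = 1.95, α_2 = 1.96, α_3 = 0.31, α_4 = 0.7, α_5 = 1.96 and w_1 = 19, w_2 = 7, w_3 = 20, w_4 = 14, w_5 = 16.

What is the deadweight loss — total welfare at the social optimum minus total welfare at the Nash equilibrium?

199.92

∂u_i/∂c_i = α_i − 1, so household i contributes w_i if α_i > 1, else 0.
α_i > 1 for i ∈ {1, 2, 5}; NE contributions (19, 7, 0, 0, 16), G = 42.
W^NE = Σw_i − G^NE + (Σα_i)·G^NE = 76 + 5.88·42 = 322.96.
Planner: ∂(Σu_j)/∂c_i = Σα_j − 1 = 5.88 > 0, so everyone contributes w_i; G^SO = 76, W^SO = 76 + 5.88·76 = 522.88.
Deadweight loss = 199.92.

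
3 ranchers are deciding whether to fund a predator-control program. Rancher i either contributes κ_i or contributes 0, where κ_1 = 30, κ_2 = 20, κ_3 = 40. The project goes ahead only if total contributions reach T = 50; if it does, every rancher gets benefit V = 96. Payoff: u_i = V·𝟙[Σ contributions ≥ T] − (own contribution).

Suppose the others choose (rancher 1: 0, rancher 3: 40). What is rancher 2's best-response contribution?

Others' total = 40. Contributing 20 brings total to 60 ≥ 50: gain V − κ_2 = 76.
Best response: 20.

20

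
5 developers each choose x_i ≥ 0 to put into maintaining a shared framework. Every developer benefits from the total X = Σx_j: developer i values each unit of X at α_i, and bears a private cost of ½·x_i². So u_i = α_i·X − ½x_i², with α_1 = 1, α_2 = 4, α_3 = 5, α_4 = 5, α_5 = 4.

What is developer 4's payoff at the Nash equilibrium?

Developer i's FOC: ∂u_i/∂x_i = α_i − x_i = 0, so x_i* = α_i.
NE contributions = (1, 4, 5, 5, 4); X = 19.
u_4 = α_4·X − ½·(x_4)² = 5·19 − ½·5² = 82.5.

82.5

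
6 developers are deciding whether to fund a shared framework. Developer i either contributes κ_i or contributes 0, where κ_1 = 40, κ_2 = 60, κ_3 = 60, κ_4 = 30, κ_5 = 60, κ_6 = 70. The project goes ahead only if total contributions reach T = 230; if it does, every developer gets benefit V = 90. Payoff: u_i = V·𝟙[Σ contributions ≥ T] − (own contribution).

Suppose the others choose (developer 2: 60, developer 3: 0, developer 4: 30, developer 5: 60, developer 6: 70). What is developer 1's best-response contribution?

Others' total = 220. Contributing 40 brings total to 260 ≥ 230: gain V − κ_1 = 50.
Best response: 40.

40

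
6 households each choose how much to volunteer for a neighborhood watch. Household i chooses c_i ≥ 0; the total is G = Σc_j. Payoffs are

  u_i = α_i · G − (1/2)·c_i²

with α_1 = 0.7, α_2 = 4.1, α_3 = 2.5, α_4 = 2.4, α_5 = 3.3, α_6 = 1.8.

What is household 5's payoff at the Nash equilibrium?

43.395

Household i's FOC: ∂u_i/∂c_i = α_i − c_i = 0, so c_i* = α_i.
NE contributions = (0.7, 4.1, 2.5, 2.4, 3.3, 1.8); G = 14.8.
u_5 = α_5·G − ½·(c_5)² = 3.3·14.8 − ½·3.3² = 43.395.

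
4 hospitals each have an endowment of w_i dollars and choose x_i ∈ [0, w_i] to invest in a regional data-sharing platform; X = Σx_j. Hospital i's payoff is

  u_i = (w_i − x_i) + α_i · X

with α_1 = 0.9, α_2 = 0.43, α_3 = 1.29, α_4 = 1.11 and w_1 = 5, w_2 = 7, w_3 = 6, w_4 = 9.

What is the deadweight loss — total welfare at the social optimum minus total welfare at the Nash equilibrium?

∂u_i/∂x_i = α_i − 1, so hospital i contributes w_i if α_i > 1, else 0.
α_i > 1 for i ∈ {3, 4}; NE contributions (0, 0, 6, 9), X = 15.
W^NE = Σw_i − X^NE + (Σα_i)·X^NE = 27 + 2.73·15 = 67.95.
Planner: ∂(Σu_j)/∂x_i = Σα_j − 1 = 2.73 > 0, so everyone contributes w_i; X^SO = 27, W^SO = 27 + 2.73·27 = 100.71.
Deadweight loss = 32.76.

32.76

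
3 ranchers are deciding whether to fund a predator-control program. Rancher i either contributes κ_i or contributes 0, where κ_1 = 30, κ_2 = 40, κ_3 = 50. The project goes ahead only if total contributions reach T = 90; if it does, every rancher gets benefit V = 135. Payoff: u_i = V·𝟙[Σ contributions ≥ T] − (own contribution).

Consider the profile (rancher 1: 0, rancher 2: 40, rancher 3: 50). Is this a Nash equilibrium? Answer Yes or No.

Yes

Total = 90 ≥ 90: provided.
Rancher 1 (pledges 0, payoff 135): pledging 30 → total 120, payoff 105. No gain.
Rancher 2 (pledges 40, payoff 95): dropping to 0 → total 50, payoff 0. No gain.
Rancher 3 (pledges 50, payoff 85): dropping to 0 → total 40, payoff 0. No gain.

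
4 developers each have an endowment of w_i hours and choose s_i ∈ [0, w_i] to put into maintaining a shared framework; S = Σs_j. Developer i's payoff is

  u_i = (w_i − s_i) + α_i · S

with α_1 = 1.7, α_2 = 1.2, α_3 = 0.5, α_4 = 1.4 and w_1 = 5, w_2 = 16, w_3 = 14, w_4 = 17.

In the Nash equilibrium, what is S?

∂u_i/∂s_i = α_i − 1, so developer i contributes w_i if α_i > 1, else 0.
α_i > 1 for i ∈ {1, 2, 4}; NE contributions (5, 16, 0, 17), S = 38.

38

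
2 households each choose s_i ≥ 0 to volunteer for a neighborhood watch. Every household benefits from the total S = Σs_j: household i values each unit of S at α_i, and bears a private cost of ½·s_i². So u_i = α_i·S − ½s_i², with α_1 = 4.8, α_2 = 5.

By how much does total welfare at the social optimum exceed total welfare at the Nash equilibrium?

Household i's FOC: ∂u_i/∂s_i = α_i − s_i = 0, so s_i* = α_i.
NE contributions = (4.8, 5); S = 9.8.
W^NE = (Σα)·S − ½Σα_i² = 9.8² − ½·48.04 = 72.02.
Planner sets s_i = Σα_j = 9.8 for every i, so S^SO = 2·9.8 = 19.6.
W^SO = (Σα)·S^SO − ½·2·(Σα)² = (2/2)·9.8² = 96.04.
Deadweight loss = W^SO − W^NE = 24.02.

24.02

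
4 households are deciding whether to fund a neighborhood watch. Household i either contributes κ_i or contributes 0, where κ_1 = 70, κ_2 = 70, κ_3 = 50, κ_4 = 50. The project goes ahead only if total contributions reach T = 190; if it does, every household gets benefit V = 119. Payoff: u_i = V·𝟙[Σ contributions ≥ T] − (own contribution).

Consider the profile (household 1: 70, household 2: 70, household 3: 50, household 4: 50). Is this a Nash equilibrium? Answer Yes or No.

Total = 240 ≥ 190: provided.
Household 1 (pledges 70, payoff 49): dropping to 0 → total 170, payoff 0. No gain.
Household 2 (pledges 70, payoff 49): dropping to 0 → total 170, payoff 0. No gain.
Household 3 (pledges 50, payoff 69): dropping to 0 → total 190, payoff 119. Profitable deviation.

No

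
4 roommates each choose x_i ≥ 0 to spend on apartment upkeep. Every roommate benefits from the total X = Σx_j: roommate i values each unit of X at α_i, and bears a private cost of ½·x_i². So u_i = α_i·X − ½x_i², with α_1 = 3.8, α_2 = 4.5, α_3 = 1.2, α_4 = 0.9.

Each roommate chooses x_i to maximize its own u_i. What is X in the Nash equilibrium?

Roommate i's FOC: ∂u_i/∂x_i = α_i − x_i = 0, so x_i* = α_i.
NE contributions = (3.8, 4.5, 1.2, 0.9); X = 10.4.

10.4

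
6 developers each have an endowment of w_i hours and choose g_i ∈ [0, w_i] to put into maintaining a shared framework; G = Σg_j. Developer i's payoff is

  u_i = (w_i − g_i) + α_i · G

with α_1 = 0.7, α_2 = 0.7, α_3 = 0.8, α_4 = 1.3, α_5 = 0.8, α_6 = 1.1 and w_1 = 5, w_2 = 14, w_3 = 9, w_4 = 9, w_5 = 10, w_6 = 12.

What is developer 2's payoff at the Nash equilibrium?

∂u_i/∂g_i = α_i − 1, so developer i contributes w_i if α_i > 1, else 0.
α_i > 1 for i ∈ {4, 6}; NE contributions (0, 0, 0, 9, 0, 12), G = 21.
u_2 = (14 − 0) + 0.7·21 = 28.7.

28.7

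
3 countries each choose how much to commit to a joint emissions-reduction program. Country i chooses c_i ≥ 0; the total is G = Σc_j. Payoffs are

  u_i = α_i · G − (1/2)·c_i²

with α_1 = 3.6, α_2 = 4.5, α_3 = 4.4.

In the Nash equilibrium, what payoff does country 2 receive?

Country i's FOC: ∂u_i/∂c_i = α_i − c_i = 0, so c_i* = α_i.
NE contributions = (3.6, 4.5, 4.4); G = 12.5.
u_2 = α_2·G − ½·(c_2)² = 4.5·12.5 − ½·4.5² = 46.125.

46.125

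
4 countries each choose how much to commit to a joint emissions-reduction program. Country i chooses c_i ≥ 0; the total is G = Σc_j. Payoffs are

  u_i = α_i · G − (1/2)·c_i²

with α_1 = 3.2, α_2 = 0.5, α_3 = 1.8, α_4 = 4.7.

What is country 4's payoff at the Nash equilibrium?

Country i's FOC: ∂u_i/∂c_i = α_i − c_i = 0, so c_i* = α_i.
NE contributions = (3.2, 0.5, 1.8, 4.7); G = 10.2.
u_4 = α_4·G − ½·(c_4)² = 4.7·10.2 − ½·4.7² = 36.895.

36.895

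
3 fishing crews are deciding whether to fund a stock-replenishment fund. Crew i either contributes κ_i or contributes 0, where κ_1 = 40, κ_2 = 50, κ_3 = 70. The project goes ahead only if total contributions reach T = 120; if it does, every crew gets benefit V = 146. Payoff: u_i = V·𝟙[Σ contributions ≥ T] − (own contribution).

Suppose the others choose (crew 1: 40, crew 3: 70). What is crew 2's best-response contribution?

50

Others' total = 110. Contributing 50 brings total to 160 ≥ 120: gain V − κ_2 = 96.
Best response: 50.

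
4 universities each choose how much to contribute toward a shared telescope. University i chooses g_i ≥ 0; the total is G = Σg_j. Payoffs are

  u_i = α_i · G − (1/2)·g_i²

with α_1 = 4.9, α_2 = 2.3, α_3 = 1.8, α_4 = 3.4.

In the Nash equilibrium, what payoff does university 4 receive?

36.38

University i's FOC: ∂u_i/∂g_i = α_i − g_i = 0, so g_i* = α_i.
NE contributions = (4.9, 2.3, 1.8, 3.4); G = 12.4.
u_4 = α_4·G − ½·(g_4)² = 3.4·12.4 − ½·3.4² = 36.38.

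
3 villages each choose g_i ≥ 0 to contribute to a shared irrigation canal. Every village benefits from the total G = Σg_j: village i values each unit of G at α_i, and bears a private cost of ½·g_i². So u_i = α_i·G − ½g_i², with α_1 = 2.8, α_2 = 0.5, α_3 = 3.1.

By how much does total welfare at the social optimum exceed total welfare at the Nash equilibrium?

29.33

Village i's FOC: ∂u_i/∂g_i = α_i − g_i = 0, so g_i* = α_i.
NE contributions = (2.8, 0.5, 3.1); G = 6.4.
W^NE = (Σα)·G − ½Σα_i² = 6.4² − ½·17.7 = 32.11.
Planner sets g_i = Σα_j = 6.4 for every i, so G^SO = 3·6.4 = 19.2.
W^SO = (Σα)·G^SO − ½·3·(Σα)² = (3/2)·6.4² = 61.44.
Deadweight loss = W^SO − W^NE = 29.33.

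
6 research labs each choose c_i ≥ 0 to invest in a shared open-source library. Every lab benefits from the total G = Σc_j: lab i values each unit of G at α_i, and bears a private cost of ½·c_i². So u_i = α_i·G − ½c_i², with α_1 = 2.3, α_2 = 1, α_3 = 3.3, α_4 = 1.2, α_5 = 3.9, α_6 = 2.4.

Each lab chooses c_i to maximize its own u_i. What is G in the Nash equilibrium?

14.1

Lab i's FOC: ∂u_i/∂c_i = α_i − c_i = 0, so c_i* = α_i.
NE contributions = (2.3, 1, 3.3, 1.2, 3.9, 2.4); G = 14.1.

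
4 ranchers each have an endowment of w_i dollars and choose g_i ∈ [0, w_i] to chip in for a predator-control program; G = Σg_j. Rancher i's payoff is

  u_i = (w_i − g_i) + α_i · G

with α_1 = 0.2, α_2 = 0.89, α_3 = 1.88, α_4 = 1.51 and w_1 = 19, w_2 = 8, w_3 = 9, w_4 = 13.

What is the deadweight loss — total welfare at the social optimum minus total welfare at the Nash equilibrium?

93.96

∂u_i/∂g_i = α_i − 1, so rancher i contributes w_i if α_i > 1, else 0.
α_i > 1 for i ∈ {3, 4}; NE contributions (0, 0, 9, 13), G = 22.
W^NE = Σw_i − G^NE + (Σα_i)·G^NE = 49 + 3.48·22 = 125.56.
Planner: ∂(Σu_j)/∂g_i = Σα_j − 1 = 3.48 > 0, so everyone contributes w_i; G^SO = 49, W^SO = 49 + 3.48·49 = 219.52.
Deadweight loss = 93.96.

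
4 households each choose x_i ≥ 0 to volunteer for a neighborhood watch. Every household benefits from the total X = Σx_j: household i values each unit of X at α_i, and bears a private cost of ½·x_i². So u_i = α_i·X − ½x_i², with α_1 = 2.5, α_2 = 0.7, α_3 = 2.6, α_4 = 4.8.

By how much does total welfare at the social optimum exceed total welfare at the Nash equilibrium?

130.63

Household i's FOC: ∂u_i/∂x_i = α_i − x_i = 0, so x_i* = α_i.
NE contributions = (2.5, 0.7, 2.6, 4.8); X = 10.6.
W^NE = (Σα)·X − ½Σα_i² = 10.6² − ½·36.54 = 94.09.
Planner sets x_i = Σα_j = 10.6 for every i, so X^SO = 4·10.6 = 42.4.
W^SO = (Σα)·X^SO − ½·4·(Σα)² = (4/2)·10.6² = 224.72.
Deadweight loss = W^SO − W^NE = 130.63.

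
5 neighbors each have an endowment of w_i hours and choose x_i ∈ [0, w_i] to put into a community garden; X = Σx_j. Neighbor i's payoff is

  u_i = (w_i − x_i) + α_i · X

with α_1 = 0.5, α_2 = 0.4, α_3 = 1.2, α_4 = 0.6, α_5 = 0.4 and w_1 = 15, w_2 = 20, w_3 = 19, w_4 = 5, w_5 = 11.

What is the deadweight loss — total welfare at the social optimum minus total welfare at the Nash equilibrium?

∂u_i/∂x_i = α_i − 1, so neighbor i contributes w_i if α_i > 1, else 0.
α_i > 1 for i ∈ {3}; NE contributions (0, 0, 19, 0, 0), X = 19.
W^NE = Σw_i − X^NE + (Σα_i)·X^NE = 70 + 2.1·19 = 109.9.
Planner: ∂(Σu_j)/∂x_i = Σα_j − 1 = 2.1 > 0, so everyone contributes w_i; X^SO = 70, W^SO = 70 + 2.1·70 = 217.
Deadweight loss = 107.1.

107.1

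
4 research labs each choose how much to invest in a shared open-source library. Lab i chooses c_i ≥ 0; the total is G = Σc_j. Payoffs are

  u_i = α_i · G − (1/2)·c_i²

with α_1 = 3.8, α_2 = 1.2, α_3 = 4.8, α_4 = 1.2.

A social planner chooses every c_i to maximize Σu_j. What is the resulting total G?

Planner FOC: ∂(Σu_j)/∂c_i = (Σα_j) − c_i = 0, so c_i^SO = Σα_j = 11 for every i; G^SO = 44.

44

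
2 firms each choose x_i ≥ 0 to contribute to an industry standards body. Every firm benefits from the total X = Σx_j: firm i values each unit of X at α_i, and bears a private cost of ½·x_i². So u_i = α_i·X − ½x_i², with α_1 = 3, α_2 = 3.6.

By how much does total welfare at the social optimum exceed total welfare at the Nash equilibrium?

10.98

Firm i's FOC: ∂u_i/∂x_i = α_i − x_i = 0, so x_i* = α_i.
NE contributions = (3, 3.6); X = 6.6.
W^NE = (Σα)·X − ½Σα_i² = 6.6² − ½·21.96 = 32.58.
Planner sets x_i = Σα_j = 6.6 for every i, so X^SO = 2·6.6 = 13.2.
W^SO = (Σα)·X^SO − ½·2·(Σα)² = (2/2)·6.6² = 43.56.
Deadweight loss = W^SO − W^NE = 10.98.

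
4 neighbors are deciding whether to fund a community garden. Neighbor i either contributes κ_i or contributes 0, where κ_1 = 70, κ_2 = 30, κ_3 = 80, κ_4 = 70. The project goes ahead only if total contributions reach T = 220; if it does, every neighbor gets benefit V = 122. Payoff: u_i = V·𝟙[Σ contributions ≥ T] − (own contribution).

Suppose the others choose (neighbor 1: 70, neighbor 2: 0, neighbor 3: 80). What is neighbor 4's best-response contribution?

Others' total = 150. Contributing 70 brings total to 220 ≥ 220: gain V − κ_4 = 52.
Best response: 70.

70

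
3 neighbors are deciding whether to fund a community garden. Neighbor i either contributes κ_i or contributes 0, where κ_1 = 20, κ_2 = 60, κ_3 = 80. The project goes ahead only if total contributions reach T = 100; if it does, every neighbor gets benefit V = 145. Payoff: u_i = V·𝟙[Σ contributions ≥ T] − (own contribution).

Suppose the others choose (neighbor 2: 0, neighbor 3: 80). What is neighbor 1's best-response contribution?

20

Others' total = 80. Contributing 20 brings total to 100 ≥ 100: gain V − κ_1 = 125.
Best response: 20.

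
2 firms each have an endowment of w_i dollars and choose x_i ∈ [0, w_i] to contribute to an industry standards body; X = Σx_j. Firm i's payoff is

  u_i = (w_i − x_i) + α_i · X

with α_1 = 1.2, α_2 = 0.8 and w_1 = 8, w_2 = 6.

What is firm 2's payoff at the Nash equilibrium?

∂u_i/∂x_i = α_i − 1, so firm i contributes w_i if α_i > 1, else 0.
α_i > 1 for i ∈ {1}; NE contributions (8, 0), X = 8.
u_2 = (6 − 0) + 0.8·8 = 12.4.

12.4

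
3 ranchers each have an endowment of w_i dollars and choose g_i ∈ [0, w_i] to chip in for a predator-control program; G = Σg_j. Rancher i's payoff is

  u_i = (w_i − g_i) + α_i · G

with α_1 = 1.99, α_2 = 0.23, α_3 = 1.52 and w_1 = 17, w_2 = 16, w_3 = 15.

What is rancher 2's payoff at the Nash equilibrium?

23.36

∂u_i/∂g_i = α_i − 1, so rancher i contributes w_i if α_i > 1, else 0.
α_i > 1 for i ∈ {1, 3}; NE contributions (17, 0, 15), G = 32.
u_2 = (16 − 0) + 0.23·32 = 23.36.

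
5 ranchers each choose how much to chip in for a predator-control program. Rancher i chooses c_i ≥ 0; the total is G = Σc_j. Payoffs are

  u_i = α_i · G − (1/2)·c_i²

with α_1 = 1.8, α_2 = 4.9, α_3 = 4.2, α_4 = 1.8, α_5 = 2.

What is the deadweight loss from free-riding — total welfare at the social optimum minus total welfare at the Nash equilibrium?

Rancher i's FOC: ∂u_i/∂c_i = α_i − c_i = 0, so c_i* = α_i.
NE contributions = (1.8, 4.9, 4.2, 1.8, 2); G = 14.7.
W^NE = (Σα)·G − ½Σα_i² = 14.7² − ½·52.13 = 190.025.
Planner sets c_i = Σα_j = 14.7 for every i, so G^SO = 5·14.7 = 73.5.
W^SO = (Σα)·G^SO − ½·5·(Σα)² = (5/2)·14.7² = 540.225.
Deadweight loss = W^SO − W^NE = 350.2.

350.2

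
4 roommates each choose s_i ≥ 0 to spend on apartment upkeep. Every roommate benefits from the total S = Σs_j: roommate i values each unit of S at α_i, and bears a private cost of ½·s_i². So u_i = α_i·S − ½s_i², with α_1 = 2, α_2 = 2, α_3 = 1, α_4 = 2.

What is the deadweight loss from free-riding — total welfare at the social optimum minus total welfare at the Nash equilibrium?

Roommate i's FOC: ∂u_i/∂s_i = α_i − s_i = 0, so s_i* = α_i.
NE contributions = (2, 2, 1, 2); S = 7.
W^NE = (Σα)·S − ½Σα_i² = 7² − ½·13 = 42.5.
Planner sets s_i = Σα_j = 7 for every i, so S^SO = 4·7 = 28.
W^SO = (Σα)·S^SO − ½·4·(Σα)² = (4/2)·7² = 98.
Deadweight loss = W^SO − W^NE = 55.5.

55.5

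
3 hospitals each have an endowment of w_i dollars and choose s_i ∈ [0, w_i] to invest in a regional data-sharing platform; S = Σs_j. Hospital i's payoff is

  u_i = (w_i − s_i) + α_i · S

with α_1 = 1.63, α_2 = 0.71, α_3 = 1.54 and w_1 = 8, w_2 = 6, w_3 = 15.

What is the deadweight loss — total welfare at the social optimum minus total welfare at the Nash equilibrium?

17.28

∂u_i/∂s_i = α_i − 1, so hospital i contributes w_i if α_i > 1, else 0.
α_i > 1 for i ∈ {1, 3}; NE contributions (8, 0, 15), S = 23.
W^NE = Σw_i − S^NE + (Σα_i)·S^NE = 29 + 2.88·23 = 95.24.
Planner: ∂(Σu_j)/∂s_i = Σα_j − 1 = 2.88 > 0, so everyone contributes w_i; S^SO = 29, W^SO = 29 + 2.88·29 = 112.52.
Deadweight loss = 17.28.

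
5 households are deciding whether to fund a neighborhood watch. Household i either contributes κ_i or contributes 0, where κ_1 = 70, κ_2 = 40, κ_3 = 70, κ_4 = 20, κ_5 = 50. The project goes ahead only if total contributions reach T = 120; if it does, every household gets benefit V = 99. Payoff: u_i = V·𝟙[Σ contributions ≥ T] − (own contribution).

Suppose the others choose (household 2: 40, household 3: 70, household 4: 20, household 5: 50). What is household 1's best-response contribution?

Others' total = 180 ≥ 120; contributing adds cost 70 for no extra benefit.
Best response: 0.

0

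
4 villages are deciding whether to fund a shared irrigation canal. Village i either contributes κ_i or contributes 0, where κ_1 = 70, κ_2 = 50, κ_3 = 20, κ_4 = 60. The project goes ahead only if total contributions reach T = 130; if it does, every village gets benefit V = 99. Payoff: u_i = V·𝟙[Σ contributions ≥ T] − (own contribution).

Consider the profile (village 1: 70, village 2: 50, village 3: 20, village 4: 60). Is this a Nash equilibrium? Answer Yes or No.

No

Total = 200 ≥ 130: provided.
Village 1 (pledges 70, payoff 29): dropping to 0 → total 130, payoff 99. Profitable deviation.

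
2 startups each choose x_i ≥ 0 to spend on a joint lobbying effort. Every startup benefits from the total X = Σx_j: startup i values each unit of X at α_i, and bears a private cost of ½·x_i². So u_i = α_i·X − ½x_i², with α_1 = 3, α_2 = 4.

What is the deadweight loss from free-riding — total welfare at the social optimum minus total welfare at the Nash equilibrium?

Startup i's FOC: ∂u_i/∂x_i = α_i − x_i = 0, so x_i* = α_i.
NE contributions = (3, 4); X = 7.
W^NE = (Σα)·X − ½Σα_i² = 7² − ½·25 = 36.5.
Planner sets x_i = Σα_j = 7 for every i, so X^SO = 2·7 = 14.
W^SO = (Σα)·X^SO − ½·2·(Σα)² = (2/2)·7² = 49.
Deadweight loss = W^SO − W^NE = 12.5.

12.5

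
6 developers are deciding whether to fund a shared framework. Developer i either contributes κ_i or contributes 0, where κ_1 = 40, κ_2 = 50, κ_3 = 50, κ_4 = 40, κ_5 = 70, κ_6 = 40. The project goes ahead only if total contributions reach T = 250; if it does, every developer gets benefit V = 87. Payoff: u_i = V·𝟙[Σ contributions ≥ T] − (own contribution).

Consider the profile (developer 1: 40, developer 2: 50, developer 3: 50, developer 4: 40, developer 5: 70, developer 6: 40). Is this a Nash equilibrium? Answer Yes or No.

Total = 290 ≥ 250: provided.
Developer 1 (pledges 40, payoff 47): dropping to 0 → total 250, payoff 87. Profitable deviation.

No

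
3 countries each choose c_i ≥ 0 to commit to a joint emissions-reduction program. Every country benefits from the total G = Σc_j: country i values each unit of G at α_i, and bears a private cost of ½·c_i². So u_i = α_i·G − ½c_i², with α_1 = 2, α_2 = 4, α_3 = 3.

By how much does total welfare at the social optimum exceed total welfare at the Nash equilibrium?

Country i's FOC: ∂u_i/∂c_i = α_i − c_i = 0, so c_i* = α_i.
NE contributions = (2, 4, 3); G = 9.
W^NE = (Σα)·G − ½Σα_i² = 9² − ½·29 = 66.5.
Planner sets c_i = Σα_j = 9 for every i, so G^SO = 3·9 = 27.
W^SO = (Σα)·G^SO − ½·3·(Σα)² = (3/2)·9² = 121.5.
Deadweight loss = W^SO − W^NE = 55.

55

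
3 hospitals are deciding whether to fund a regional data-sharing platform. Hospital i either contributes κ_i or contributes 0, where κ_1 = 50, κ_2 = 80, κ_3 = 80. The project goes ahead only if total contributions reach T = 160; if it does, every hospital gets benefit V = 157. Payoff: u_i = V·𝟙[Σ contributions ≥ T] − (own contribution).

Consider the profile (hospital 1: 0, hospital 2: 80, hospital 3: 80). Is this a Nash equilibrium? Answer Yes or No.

Total = 160 ≥ 160: provided.
Hospital 1 (pledges 0, payoff 157): pledging 50 → total 210, payoff 107. No gain.
Hospital 2 (pledges 80, payoff 77): dropping to 0 → total 80, payoff 0. No gain.
Hospital 3 (pledges 80, payoff 77): dropping to 0 → total 80, payoff 0. No gain.

Yes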